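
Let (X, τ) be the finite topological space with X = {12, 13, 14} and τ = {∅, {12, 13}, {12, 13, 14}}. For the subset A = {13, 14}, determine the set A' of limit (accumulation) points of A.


A' = {12, 14}

For each x ∈ X, list the open sets U ∈ τ with x ∈ U, then check whether U ∩ (A ∖ {x}) ≠ ∅ for every such U.
  x = 12: opens ∋ x are {12, 13}, {12, 13, 14}; each meets A ∖ {12}, so x IS a limit point.
  x = 13: open {12, 13} ∋ x has {12, 13} ∩ (A ∖ {13}) = ∅, so x is NOT a limit point.
  x = 14: opens ∋ x are {12, 13, 14}; each meets A ∖ {14}, so x IS a limit point.
Collecting: A' = {12, 14}.


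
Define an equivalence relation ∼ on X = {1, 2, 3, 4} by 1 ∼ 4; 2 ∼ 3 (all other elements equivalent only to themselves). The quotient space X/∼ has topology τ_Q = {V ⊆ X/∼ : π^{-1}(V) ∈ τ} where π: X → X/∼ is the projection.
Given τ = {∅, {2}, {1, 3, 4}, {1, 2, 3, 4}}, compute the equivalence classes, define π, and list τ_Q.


X/∼ = {[1=4], [2=3]}; |τ_Q| = 2.

Equivalence classes: [1=4], [2=3].
Quotient map π: X → X/∼ sends 1 ↦ [1=4], 2 ↦ [2=3], 3 ↦ [2=3], 4 ↦ [1=4].
For each subset V ⊆ X/∼, compute π^{-1}(V) ⊆ X and check whether π^{-1}(V) ∈ τ. V is open in τ_Q iff π^{-1}(V) ∈ τ.
  V = {}: π^{-1}(V) = ∅ ∈ τ ✓.
  V = {[1=4]}: π^{-1}(V) = {1, 4} ∉ τ ✗.
  V = {[2=3]}: π^{-1}(V) = {2, 3} ∉ τ ✗.
  V = {[1=4], [2=3]}: π^{-1}(V) = {1, 2, 3, 4} ∈ τ ✓.
Open sets in the quotient: τ_Q = {{}, {[1=4], [2=3]}} (2 elements).


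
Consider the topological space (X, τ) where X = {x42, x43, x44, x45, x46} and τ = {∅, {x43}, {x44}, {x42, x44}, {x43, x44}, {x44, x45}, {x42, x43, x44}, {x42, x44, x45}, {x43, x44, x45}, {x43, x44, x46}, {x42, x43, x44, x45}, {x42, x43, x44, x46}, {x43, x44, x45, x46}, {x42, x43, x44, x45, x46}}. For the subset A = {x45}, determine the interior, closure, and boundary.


int(A) = ∅, cl(A) = {x45}, ∂A = {x45}.

Closed sets in (X, τ) are complements of opens:
  closed(X, τ) = {∅, {x42}, {x45}, {x46}, {x42, x45}, {x42, x46}, {x43, x46}, {x45, x46}, {x42, x43, x46}, {x42, x45, x46}, {x43, x45, x46}, {x42, x43, x45, x46}, {x42, x44, x45, x46}, {x42, x43, x44, x45, x46}}.
int(A) = ⋃ {U ∈ τ : U ⊆ A}. Opens contained in A: ∅.
Taking the union of these: int(A) = ∅.
cl(A) = ⋂ {C closed : A ⊆ C}. Closed sets containing A: {x45}, {x42, x45}, {x45, x46}, {x42, x45, x46}, {x43, x45, x46}, {x42, x43, x45, x46}, {x42, x44, x45, x46}, {x42, x43, x44, x45, x46}.
Intersecting these: cl(A) = {x45}.
∂A = cl(A) ∖ int(A) = {x45} ∖ ∅ = {x45}.


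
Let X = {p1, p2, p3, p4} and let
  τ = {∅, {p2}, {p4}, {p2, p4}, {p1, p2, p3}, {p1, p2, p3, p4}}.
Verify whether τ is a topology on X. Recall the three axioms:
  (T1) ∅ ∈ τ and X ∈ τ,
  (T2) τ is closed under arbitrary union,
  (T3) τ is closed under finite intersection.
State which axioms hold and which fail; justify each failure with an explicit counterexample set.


τ IS a topology on X.

Axiom (T1): ∅ ∈ τ? Yes; X ∈ τ? Yes.
Axiom (T2/T3): check pairwise unions and intersections of members of τ.
All pairwise intersections and unions checked — each lies in τ. Therefore τ satisfies (T1), (T2), (T3): it IS a topology on X.


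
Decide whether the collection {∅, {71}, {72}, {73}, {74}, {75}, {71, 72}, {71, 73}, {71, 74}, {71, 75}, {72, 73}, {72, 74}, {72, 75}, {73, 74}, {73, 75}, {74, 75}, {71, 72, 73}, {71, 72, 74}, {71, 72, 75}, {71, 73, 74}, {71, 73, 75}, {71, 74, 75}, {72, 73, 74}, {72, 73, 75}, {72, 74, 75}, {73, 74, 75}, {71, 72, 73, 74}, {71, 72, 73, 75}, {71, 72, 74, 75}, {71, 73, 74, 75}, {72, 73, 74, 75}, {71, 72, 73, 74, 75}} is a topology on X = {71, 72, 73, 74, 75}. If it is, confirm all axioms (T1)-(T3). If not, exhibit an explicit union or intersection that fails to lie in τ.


τ IS a topology on X.

Axiom (T1): ∅ ∈ τ? Yes; X ∈ τ? Yes.
Axiom (T2/T3): check pairwise unions and intersections of members of τ.
All pairwise intersections and unions checked — each lies in τ. Therefore τ satisfies (T1), (T2), (T3): it IS a topology on X.


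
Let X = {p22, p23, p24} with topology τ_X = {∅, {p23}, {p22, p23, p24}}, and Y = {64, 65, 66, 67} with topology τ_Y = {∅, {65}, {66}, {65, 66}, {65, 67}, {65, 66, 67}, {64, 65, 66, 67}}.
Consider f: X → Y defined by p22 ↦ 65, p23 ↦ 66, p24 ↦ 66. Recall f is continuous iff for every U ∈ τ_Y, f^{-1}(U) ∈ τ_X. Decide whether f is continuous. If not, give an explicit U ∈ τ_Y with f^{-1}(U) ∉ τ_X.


f is NOT continuous.

Compute f^{-1}(U) for each U ∈ τ_Y:
  U = ∅: f^{-1}(U) = ∅ ∈ τ_X ✓.
  U = {65}: f^{-1}(U) = {p22} ∉ τ_X ✗.
  U = {66}: f^{-1}(U) = {p23, p24} ∉ τ_X ✗.
  U = {65, 66}: f^{-1}(U) = {p22, p23, p24} ∈ τ_X ✓.
  U = {65, 67}: f^{-1}(U) = {p22} ∉ τ_X ✗.
  U = {65, 66, 67}: f^{-1}(U) = {p22, p23, p24} ∈ τ_X ✓.
  U = {64, 65, 66, 67}: f^{-1}(U) = {p22, p23, p24} ∈ τ_X ✓.
Found U = {65} with f^{-1}(U) = {p22} not in τ_X. Therefore f is NOT continuous.


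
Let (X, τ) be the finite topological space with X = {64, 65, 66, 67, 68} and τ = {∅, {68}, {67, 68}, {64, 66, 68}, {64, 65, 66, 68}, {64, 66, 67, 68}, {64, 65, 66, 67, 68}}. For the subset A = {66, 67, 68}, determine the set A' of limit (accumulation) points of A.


A' = {64, 65, 66, 67}

For each x ∈ X, list the open sets U ∈ τ with x ∈ U, then check whether U ∩ (A ∖ {x}) ≠ ∅ for every such U.
  x = 64: opens ∋ x are {64, 66, 68}, {64, 65, 66, 68}, {64, 66, 67, 68}, {64, 65, 66, 67, 68}; each meets A ∖ {64}, so x IS a limit point.
  x = 65: opens ∋ x are {64, 65, 66, 68}, {64, 65, 66, 67, 68}; each meets A ∖ {65}, so x IS a limit point.
  x = 66: opens ∋ x are {64, 66, 68}, {64, 65, 66, 68}, {64, 66, 67, 68}, {64, 65, 66, 67, 68}; each meets A ∖ {66}, so x IS a limit point.
  x = 67: opens ∋ x are {67, 68}, {64, 66, 67, 68}, {64, 65, 66, 67, 68}; each meets A ∖ {67}, so x IS a limit point.
  x = 68: open {68} ∋ x has {68} ∩ (A ∖ {68}) = ∅, so x is NOT a limit point.
Collecting: A' = {64, 65, 66, 67}.


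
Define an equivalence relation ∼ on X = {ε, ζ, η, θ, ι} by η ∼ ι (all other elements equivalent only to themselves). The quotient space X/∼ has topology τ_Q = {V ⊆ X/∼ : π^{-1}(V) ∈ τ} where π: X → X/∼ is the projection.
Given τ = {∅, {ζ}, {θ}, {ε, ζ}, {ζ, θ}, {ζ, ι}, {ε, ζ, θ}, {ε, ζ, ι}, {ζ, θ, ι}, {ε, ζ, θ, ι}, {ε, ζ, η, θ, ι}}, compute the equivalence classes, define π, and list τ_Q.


X/∼ = {[ε], [ζ], [η=ι], [θ]}; |τ_Q| = 7.

Equivalence classes: [ε], [ζ], [η=ι], [θ].
Quotient map π: X → X/∼ sends ε ↦ [ε], ζ ↦ [ζ], η ↦ [η=ι], θ ↦ [θ], ι ↦ [η=ι].
For each subset V ⊆ X/∼, compute π^{-1}(V) ⊆ X and check whether π^{-1}(V) ∈ τ. V is open in τ_Q iff π^{-1}(V) ∈ τ.
  V = {}: π^{-1}(V) = ∅ ∈ τ ✓.
  V = {[ε]}: π^{-1}(V) = {ε} ∉ τ ✗.
  V = {[ζ]}: π^{-1}(V) = {ζ} ∈ τ ✓.
  V = {[ε], [ζ]}: π^{-1}(V) = {ε, ζ} ∈ τ ✓.
  V = {[η=ι]}: π^{-1}(V) = {η, ι} ∉ τ ✗.
  V = {[ε], [η=ι]}: π^{-1}(V) = {ε, η, ι} ∉ τ ✗.
  V = {[ζ], [η=ι]}: π^{-1}(V) = {ζ, η, ι} ∉ τ ✗.
  V = {[ε], [ζ], [η=ι]}: π^{-1}(V) = {ε, ζ, η, ι} ∉ τ ✗.
  V = {[θ]}: π^{-1}(V) = {θ} ∈ τ ✓.
  V = {[ε], [θ]}: π^{-1}(V) = {ε, θ} ∉ τ ✗.
  V = {[ζ], [θ]}: π^{-1}(V) = {ζ, θ} ∈ τ ✓.
  V = {[ε], [ζ], [θ]}: π^{-1}(V) = {ε, ζ, θ} ∈ τ ✓.
  V = {[η=ι], [θ]}: π^{-1}(V) = {η, θ, ι} ∉ τ ✗.
  V = {[ε], [η=ι], [θ]}: π^{-1}(V) = {ε, η, θ, ι} ∉ τ ✗.
  V = {[ζ], [η=ι], [θ]}: π^{-1}(V) = {ζ, η, θ, ι} ∉ τ ✗.
  V = {[ε], [ζ], [η=ι], [θ]}: π^{-1}(V) = {ε, ζ, η, θ, ι} ∈ τ ✓.
Open sets in the quotient: τ_Q = {{}, {[ζ]}, {[ε], [ζ]}, {[θ]}, {[ζ], [θ]}, {[ε], [ζ], [θ]}, {[ε], [ζ], [η=ι], [θ]}} (7 elements).


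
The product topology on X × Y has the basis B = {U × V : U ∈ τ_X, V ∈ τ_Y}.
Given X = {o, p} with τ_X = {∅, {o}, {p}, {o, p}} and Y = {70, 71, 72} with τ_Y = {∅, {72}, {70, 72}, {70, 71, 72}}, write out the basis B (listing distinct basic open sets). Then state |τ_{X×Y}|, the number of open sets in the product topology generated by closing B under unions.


Basis B = {∅ × ∅, {o} × {72}, {p} × {72}, {o} × {70, 72}, {o, p} × {72}, {p} × {70, 72}, {o} × {70, 71, 72}, {p} × {70, 71, 72}, {o, p} × {70, 72}, {o, p} × {70, 71, 72}}; |τ_{X×Y}| = 16.

Enumerate products U × V with U ∈ τ_X, V ∈ τ_Y (deduplicated):
  ∅ × ∅ = {} (∅)
  {o} × {72} = {(o,72)}
  {p} × {72} = {(p,72)}
  {o} × {70, 72} = {(o,70), (o,72)}
  {o, p} × {72} = {(o,72), (p,72)}
  {p} × {70, 72} = {(p,70), (p,72)}
  {o} × {70, 71, 72} = {(o,70), (o,71), (o,72)}
  {p} × {70, 71, 72} = {(p,70), (p,71), (p,72)}
  {o, p} × {70, 72} = {(o,70), (o,72), (p,70), (p,72)}
  {o, p} × {70, 71, 72} = {(o,70), (o,71), (o,72), (p,70), (p,71), (p,72)}
These 10 distinct sets form the basis B.
Close under arbitrary unions to get τ_{X×Y}; counting gives |τ_{X×Y}| = 16.


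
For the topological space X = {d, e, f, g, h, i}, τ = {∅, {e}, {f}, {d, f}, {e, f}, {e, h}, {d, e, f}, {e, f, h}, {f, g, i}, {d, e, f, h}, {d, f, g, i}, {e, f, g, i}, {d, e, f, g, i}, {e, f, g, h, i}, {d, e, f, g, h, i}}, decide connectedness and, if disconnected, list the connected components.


(X, τ) is disconnected; components = [{e, h}, {d, f, g, i}].

Find clopen sets (U ∈ τ with X ∖ U ∈ τ):
  U = ∅, X ∖ U = {d, e, f, g, h, i} — both open, so U is clopen.
  U = {e, h}, X ∖ U = {d, f, g, i} — both open, so U is clopen.
  U = {d, f, g, i}, X ∖ U = {e, h} — both open, so U is clopen.
  U = {d, e, f, g, h, i}, X ∖ U = ∅ — both open, so U is clopen.
Nontrivial clopen(s) exist: e.g. {d, f, g, i}. So (X, τ) is disconnected.
Compute connected components by grouping points that agree on all clopens:
  component: {e, h}
  component: {d, f, g, i}


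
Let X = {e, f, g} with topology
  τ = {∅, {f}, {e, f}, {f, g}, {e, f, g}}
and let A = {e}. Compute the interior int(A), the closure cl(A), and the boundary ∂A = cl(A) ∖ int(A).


int(A) = ∅, cl(A) = {e}, ∂A = {e}.

Closed sets in (X, τ) are complements of opens:
  closed(X, τ) = {∅, {e}, {g}, {e, g}, {e, f, g}}.
int(A) = ⋃ {U ∈ τ : U ⊆ A}. Opens contained in A: ∅.
Taking the union of these: int(A) = ∅.
cl(A) = ⋂ {C closed : A ⊆ C}. Closed sets containing A: {e}, {e, g}, {e, f, g}.
Intersecting these: cl(A) = {e}.
∂A = cl(A) ∖ int(A) = {e} ∖ ∅ = {e}.


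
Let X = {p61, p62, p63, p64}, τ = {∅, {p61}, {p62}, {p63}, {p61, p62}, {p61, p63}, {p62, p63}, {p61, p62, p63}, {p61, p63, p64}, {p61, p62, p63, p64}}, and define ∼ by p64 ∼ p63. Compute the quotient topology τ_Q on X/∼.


X/∼ = {[p61], [p62], [p63=p64]}; |τ_Q| = 6.

Equivalence classes: [p61], [p62], [p63=p64].
Quotient map π: X → X/∼ sends p61 ↦ [p61], p62 ↦ [p62], p63 ↦ [p63=p64], p64 ↦ [p63=p64].
For each subset V ⊆ X/∼, compute π^{-1}(V) ⊆ X and check whether π^{-1}(V) ∈ τ. V is open in τ_Q iff π^{-1}(V) ∈ τ.
  V = {}: π^{-1}(V) = ∅ ∈ τ ✓.
  V = {[p61]}: π^{-1}(V) = {p61} ∈ τ ✓.
  V = {[p62]}: π^{-1}(V) = {p62} ∈ τ ✓.
  V = {[p61], [p62]}: π^{-1}(V) = {p61, p62} ∈ τ ✓.
  V = {[p63=p64]}: π^{-1}(V) = {p63, p64} ∉ τ ✗.
  V = {[p61], [p63=p64]}: π^{-1}(V) = {p61, p63, p64} ∈ τ ✓.
  V = {[p62], [p63=p64]}: π^{-1}(V) = {p62, p63, p64} ∉ τ ✗.
  V = {[p61], [p62], [p63=p64]}: π^{-1}(V) = {p61, p62, p63, p64} ∈ τ ✓.
Open sets in the quotient: τ_Q = {{}, {[p61]}, {[p62]}, {[p61], [p62]}, {[p61], [p63=p64]}, {[p61], [p62], [p63=p64]}} (6 elements).


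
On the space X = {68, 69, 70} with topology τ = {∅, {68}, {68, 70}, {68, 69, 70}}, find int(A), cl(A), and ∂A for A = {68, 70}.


int(A) = {68, 70}, cl(A) = {68, 69, 70}, ∂A = {69}.

Closed sets in (X, τ) are complements of opens:
  closed(X, τ) = {∅, {69}, {69, 70}, {68, 69, 70}}.
int(A) = ⋃ {U ∈ τ : U ⊆ A}. Opens contained in A: ∅, {68}, {68, 70}.
Taking the union of these: int(A) = {68, 70}.
cl(A) = ⋂ {C closed : A ⊆ C}. Closed sets containing A: {68, 69, 70}.
Intersecting these: cl(A) = {68, 69, 70}.
∂A = cl(A) ∖ int(A) = {68, 69, 70} ∖ {68, 70} = {69}.


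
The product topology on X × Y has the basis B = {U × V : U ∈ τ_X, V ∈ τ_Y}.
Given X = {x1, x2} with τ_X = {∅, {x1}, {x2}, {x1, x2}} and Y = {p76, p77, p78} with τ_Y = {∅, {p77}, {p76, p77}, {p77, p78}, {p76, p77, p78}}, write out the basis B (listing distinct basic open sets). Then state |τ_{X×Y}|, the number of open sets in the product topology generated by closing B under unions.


Basis B = {∅ × ∅, {x1} × {p77}, {x2} × {p77}, {x1} × {p76, p77}, {x1} × {p77, p78}, {x1, x2} × {p77}, {x2} × {p76, p77}, {x2} × {p77, p78}, {x1} × {p76, p77, p78}, {x2} × {p76, p77, p78}, {x1, x2} × {p76, p77}, {x1, x2} × {p77, p78}, {x1, x2} × {p76, p77, p78}}; |τ_{X×Y}| = 25.

Enumerate products U × V with U ∈ τ_X, V ∈ τ_Y (deduplicated):
  ∅ × ∅ = {} (∅)
  {x1} × {p77} = {(x1,p77)}
  {x2} × {p77} = {(x2,p77)}
  {x1} × {p76, p77} = {(x1,p76), (x1,p77)}
  {x1} × {p77, p78} = {(x1,p77), (x1,p78)}
  {x1, x2} × {p77} = {(x1,p77), (x2,p77)}
  {x2} × {p76, p77} = {(x2,p76), (x2,p77)}
  {x2} × {p77, p78} = {(x2,p77), (x2,p78)}
  {x1} × {p76, p77, p78} = {(x1,p76), (x1,p77), (x1,p78)}
  {x2} × {p76, p77, p78} = {(x2,p76), (x2,p77), (x2,p78)}
  {x1, x2} × {p76, p77} = {(x1,p76), (x1,p77), (x2,p76), (x2,p77)}
  {x1, x2} × {p77, p78} = {(x1,p77), (x1,p78), (x2,p77), (x2,p78)}
  {x1, x2} × {p76, p77, p78} = {(x1,p76), (x1,p77), (x1,p78), (x2,p76), (x2,p77), (x2,p78)}
These 13 distinct sets form the basis B.
Close under arbitrary unions to get τ_{X×Y}; counting gives |τ_{X×Y}| = 25.


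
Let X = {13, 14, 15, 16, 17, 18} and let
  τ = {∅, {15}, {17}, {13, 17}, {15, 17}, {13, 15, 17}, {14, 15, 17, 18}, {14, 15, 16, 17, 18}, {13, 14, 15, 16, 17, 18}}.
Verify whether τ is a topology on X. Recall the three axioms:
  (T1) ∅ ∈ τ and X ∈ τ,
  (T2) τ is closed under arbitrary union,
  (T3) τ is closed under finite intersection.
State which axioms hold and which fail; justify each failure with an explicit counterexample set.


τ is NOT a topology on X.

Axiom (T1): ∅ ∈ τ? Yes; X ∈ τ? Yes.
Axiom (T2/T3): check pairwise unions and intersections of members of τ.
Counterexample for (T2): {13, 17} ∪ {14, 15, 17, 18} = {13, 14, 15, 17, 18} ∉ τ. Therefore τ is NOT a topology.


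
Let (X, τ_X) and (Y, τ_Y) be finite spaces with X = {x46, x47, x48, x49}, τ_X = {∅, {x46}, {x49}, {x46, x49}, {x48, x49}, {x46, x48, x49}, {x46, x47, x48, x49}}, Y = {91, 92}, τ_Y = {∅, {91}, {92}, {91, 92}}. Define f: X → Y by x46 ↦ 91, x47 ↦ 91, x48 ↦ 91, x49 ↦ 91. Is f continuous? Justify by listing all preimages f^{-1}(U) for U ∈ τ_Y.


f IS continuous.

Compute f^{-1}(U) for each U ∈ τ_Y:
  U = ∅: f^{-1}(U) = ∅ ∈ τ_X ✓.
  U = {91}: f^{-1}(U) = {x46, x47, x48, x49} ∈ τ_X ✓.
  U = {92}: f^{-1}(U) = ∅ ∈ τ_X ✓.
  U = {91, 92}: f^{-1}(U) = {x46, x47, x48, x49} ∈ τ_X ✓.
Every preimage lies in τ_X, so f IS continuous.


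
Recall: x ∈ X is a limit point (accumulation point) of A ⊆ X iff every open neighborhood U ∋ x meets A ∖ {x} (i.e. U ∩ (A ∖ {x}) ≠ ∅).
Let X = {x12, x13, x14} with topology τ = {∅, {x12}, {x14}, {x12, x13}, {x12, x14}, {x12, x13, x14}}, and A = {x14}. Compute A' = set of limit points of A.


A' = ∅

For each x ∈ X, list the open sets U ∈ τ with x ∈ U, then check whether U ∩ (A ∖ {x}) ≠ ∅ for every such U.
  x = x12: open {x12} ∋ x has {x12} ∩ (A ∖ {x12}) = ∅, so x is NOT a limit point.
  x = x13: open {x12, x13} ∋ x has {x12, x13} ∩ (A ∖ {x13}) = ∅, so x is NOT a limit point.
  x = x14: open {x14} ∋ x has {x14} ∩ (A ∖ {x14}) = ∅, so x is NOT a limit point.
Collecting: A' = ∅.


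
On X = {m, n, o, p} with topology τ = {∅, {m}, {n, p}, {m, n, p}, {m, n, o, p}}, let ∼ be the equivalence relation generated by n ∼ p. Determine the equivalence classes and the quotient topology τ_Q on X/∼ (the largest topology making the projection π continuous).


X/∼ = {[m], [n=p], [o]}; |τ_Q| = 5.

Equivalence classes: [m], [n=p], [o].
Quotient map π: X → X/∼ sends m ↦ [m], n ↦ [n=p], o ↦ [o], p ↦ [n=p].
For each subset V ⊆ X/∼, compute π^{-1}(V) ⊆ X and check whether π^{-1}(V) ∈ τ. V is open in τ_Q iff π^{-1}(V) ∈ τ.
  V = {}: π^{-1}(V) = ∅ ∈ τ ✓.
  V = {[m]}: π^{-1}(V) = {m} ∈ τ ✓.
  V = {[n=p]}: π^{-1}(V) = {n, p} ∈ τ ✓.
  V = {[m], [n=p]}: π^{-1}(V) = {m, n, p} ∈ τ ✓.
  V = {[o]}: π^{-1}(V) = {o} ∉ τ ✗.
  V = {[m], [o]}: π^{-1}(V) = {m, o} ∉ τ ✗.
  V = {[n=p], [o]}: π^{-1}(V) = {n, o, p} ∉ τ ✗.
  V = {[m], [n=p], [o]}: π^{-1}(V) = {m, n, o, p} ∈ τ ✓.
Open sets in the quotient: τ_Q = {{}, {[m]}, {[n=p]}, {[m], [n=p]}, {[m], [n=p], [o]}} (5 elements).


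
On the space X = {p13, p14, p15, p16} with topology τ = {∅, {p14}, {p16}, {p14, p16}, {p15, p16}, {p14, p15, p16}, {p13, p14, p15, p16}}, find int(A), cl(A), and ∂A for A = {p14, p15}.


int(A) = {p14}, cl(A) = {p13, p14, p15}, ∂A = {p13, p15}.

Closed sets in (X, τ) are complements of opens:
  closed(X, τ) = {∅, {p13}, {p13, p14}, {p13, p15}, {p13, p14, p15}, {p13, p15, p16}, {p13, p14, p15, p16}}.
int(A) = ⋃ {U ∈ τ : U ⊆ A}. Opens contained in A: ∅, {p14}.
Taking the union of these: int(A) = {p14}.
cl(A) = ⋂ {C closed : A ⊆ C}. Closed sets containing A: {p13, p14, p15}, {p13, p14, p15, p16}.
Intersecting these: cl(A) = {p13, p14, p15}.
∂A = cl(A) ∖ int(A) = {p13, p14, p15} ∖ {p14} = {p13, p15}.


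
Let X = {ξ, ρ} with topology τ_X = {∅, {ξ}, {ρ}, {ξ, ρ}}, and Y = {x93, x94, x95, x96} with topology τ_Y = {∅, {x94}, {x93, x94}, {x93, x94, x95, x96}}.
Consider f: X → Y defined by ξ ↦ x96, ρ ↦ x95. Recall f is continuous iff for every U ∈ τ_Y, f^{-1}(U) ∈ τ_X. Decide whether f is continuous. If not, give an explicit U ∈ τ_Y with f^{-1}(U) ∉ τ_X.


f IS continuous.

Compute f^{-1}(U) for each U ∈ τ_Y:
  U = ∅: f^{-1}(U) = ∅ ∈ τ_X ✓.
  U = {x94}: f^{-1}(U) = ∅ ∈ τ_X ✓.
  U = {x93, x94}: f^{-1}(U) = ∅ ∈ τ_X ✓.
  U = {x93, x94, x95, x96}: f^{-1}(U) = {ξ, ρ} ∈ τ_X ✓.
Every preimage lies in τ_X, so f IS continuous.


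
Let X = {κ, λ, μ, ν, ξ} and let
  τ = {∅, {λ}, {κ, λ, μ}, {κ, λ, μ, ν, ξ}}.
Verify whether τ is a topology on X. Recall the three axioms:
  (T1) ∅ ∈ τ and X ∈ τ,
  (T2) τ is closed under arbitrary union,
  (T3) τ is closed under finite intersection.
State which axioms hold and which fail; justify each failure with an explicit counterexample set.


τ IS a topology on X.

Axiom (T1): ∅ ∈ τ? Yes; X ∈ τ? Yes.
Axiom (T2/T3): check pairwise unions and intersections of members of τ.
All pairwise intersections and unions checked — each lies in τ. Therefore τ satisfies (T1), (T2), (T3): it IS a topology on X.


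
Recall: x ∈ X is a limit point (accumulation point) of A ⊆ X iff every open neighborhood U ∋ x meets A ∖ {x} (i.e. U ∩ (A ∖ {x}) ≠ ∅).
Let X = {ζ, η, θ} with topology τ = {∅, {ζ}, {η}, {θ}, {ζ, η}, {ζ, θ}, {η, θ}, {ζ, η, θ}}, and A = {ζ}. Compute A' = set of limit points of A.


A' = ∅

For each x ∈ X, list the open sets U ∈ τ with x ∈ U, then check whether U ∩ (A ∖ {x}) ≠ ∅ for every such U.
  x = ζ: open {ζ} ∋ x has {ζ} ∩ (A ∖ {ζ}) = ∅, so x is NOT a limit point.
  x = η: open {η} ∋ x has {η} ∩ (A ∖ {η}) = ∅, so x is NOT a limit point.
  x = θ: open {θ} ∋ x has {θ} ∩ (A ∖ {θ}) = ∅, so x is NOT a limit point.
Collecting: A' = ∅.


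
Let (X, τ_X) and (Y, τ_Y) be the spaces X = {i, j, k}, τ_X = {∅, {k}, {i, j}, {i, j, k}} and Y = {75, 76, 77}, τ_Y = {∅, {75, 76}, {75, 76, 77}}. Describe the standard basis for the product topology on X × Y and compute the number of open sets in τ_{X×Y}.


Basis B = {∅ × ∅, {k} × {75, 76}, {k} × {75, 76, 77}, {i, j} × {75, 76}, {i, j} × {75, 76, 77}, {i, j, k} × {75, 76}, {i, j, k} × {75, 76, 77}}; |τ_{X×Y}| = 9.

Enumerate products U × V with U ∈ τ_X, V ∈ τ_Y (deduplicated):
  ∅ × ∅ = {} (∅)
  {k} × {75, 76} = {(k,75), (k,76)}
  {k} × {75, 76, 77} = {(k,75), (k,76), (k,77)}
  {i, j} × {75, 76} = {(i,75), (i,76), (j,75), (j,76)}
  {i, j} × {75, 76, 77} = {(i,75), (i,76), (i,77), (j,75), (j,76), (j,77)}
  {i, j, k} × {75, 76} = {(i,75), (i,76), (j,75), (j,76), (k,75), (k,76)}
  {i, j, k} × {75, 76, 77} = {(i,75), (i,76), (i,77), (j,75), (j,76), (j,77), (k,75), (k,76), (k,77)}
These 7 distinct sets form the basis B.
Close under arbitrary unions to get τ_{X×Y}; counting gives |τ_{X×Y}| = 9.


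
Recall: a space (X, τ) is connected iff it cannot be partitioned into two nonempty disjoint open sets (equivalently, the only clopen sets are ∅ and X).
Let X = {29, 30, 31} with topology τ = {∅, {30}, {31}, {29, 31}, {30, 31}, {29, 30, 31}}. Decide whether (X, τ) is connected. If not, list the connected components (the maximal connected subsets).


(X, τ) is disconnected; components = [{30}, {29, 31}].

Find clopen sets (U ∈ τ with X ∖ U ∈ τ):
  U = ∅, X ∖ U = {29, 30, 31} — both open, so U is clopen.
  U = {30}, X ∖ U = {29, 31} — both open, so U is clopen.
  U = {29, 31}, X ∖ U = {30} — both open, so U is clopen.
  U = {29, 30, 31}, X ∖ U = ∅ — both open, so U is clopen.
Nontrivial clopen(s) exist: e.g. {29, 31}. So (X, τ) is disconnected.
Compute connected components by grouping points that agree on all clopens:
  component: {30}
  component: {29, 31}


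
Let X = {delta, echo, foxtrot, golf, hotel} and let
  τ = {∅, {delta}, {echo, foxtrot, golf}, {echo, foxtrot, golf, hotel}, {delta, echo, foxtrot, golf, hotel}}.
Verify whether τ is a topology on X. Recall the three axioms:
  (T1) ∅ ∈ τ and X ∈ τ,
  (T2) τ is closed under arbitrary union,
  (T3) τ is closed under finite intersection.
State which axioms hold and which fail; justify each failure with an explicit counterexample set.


τ is NOT a topology on X.

Axiom (T1): ∅ ∈ τ? Yes; X ∈ τ? Yes.
Axiom (T2/T3): check pairwise unions and intersections of members of τ.
Counterexample for (T2): {delta} ∪ {echo, foxtrot, golf} = {delta, echo, foxtrot, golf} ∉ τ. Therefore τ is NOT a topology.


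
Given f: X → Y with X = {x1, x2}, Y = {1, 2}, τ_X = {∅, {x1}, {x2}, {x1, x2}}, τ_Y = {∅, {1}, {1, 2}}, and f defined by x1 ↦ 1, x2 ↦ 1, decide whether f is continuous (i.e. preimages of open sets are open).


f IS continuous.

Compute f^{-1}(U) for each U ∈ τ_Y:
  U = ∅: f^{-1}(U) = ∅ ∈ τ_X ✓.
  U = {1}: f^{-1}(U) = {x1, x2} ∈ τ_X ✓.
  U = {1, 2}: f^{-1}(U) = {x1, x2} ∈ τ_X ✓.
Every preimage lies in τ_X, so f IS continuous.


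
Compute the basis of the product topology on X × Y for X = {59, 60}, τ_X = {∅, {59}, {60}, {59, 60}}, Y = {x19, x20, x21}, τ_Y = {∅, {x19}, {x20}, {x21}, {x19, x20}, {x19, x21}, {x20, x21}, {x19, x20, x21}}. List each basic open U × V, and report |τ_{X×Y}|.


Basis B = {∅ × ∅, {59} × {x19}, {59} × {x20}, {59} × {x21}, {60} × {x19}, {60} × {x20}, {60} × {x21}, {59} × {x19, x20}, {59} × {x19, x21}, {59, 60} × {x19}, {59} × {x20, x21}, {59, 60} × {x20}, {59, 60} × {x21}, {60} × {x19, x20}, {60} × {x19, x21}, {60} × {x20, x21}, {59} × {x19, x20, x21}, {60} × {x19, x20, x21}, {59, 60} × {x19, x20}, {59, 60} × {x19, x21}, {59, 60} × {x20, x21}, {59, 60} × {x19, x20, x21}}; |τ_{X×Y}| = 64.

Enumerate products U × V with U ∈ τ_X, V ∈ τ_Y (deduplicated):
  ∅ × ∅ = {} (∅)
  {59} × {x19} = {(59,x19)}
  {59} × {x20} = {(59,x20)}
  {59} × {x21} = {(59,x21)}
  {60} × {x19} = {(60,x19)}
  {60} × {x20} = {(60,x20)}
  {60} × {x21} = {(60,x21)}
  {59} × {x19, x20} = {(59,x19), (59,x20)}
  {59} × {x19, x21} = {(59,x19), (59,x21)}
  {59, 60} × {x19} = {(59,x19), (60,x19)}
  {59} × {x20, x21} = {(59,x20), (59,x21)}
  {59, 60} × {x20} = {(59,x20), (60,x20)}
  {59, 60} × {x21} = {(59,x21), (60,x21)}
  {60} × {x19, x20} = {(60,x19), (60,x20)}
  {60} × {x19, x21} = {(60,x19), (60,x21)}
  {60} × {x20, x21} = {(60,x20), (60,x21)}
  {59} × {x19, x20, x21} = {(59,x19), (59,x20), (59,x21)}
  {60} × {x19, x20, x21} = {(60,x19), (60,x20), (60,x21)}
  {59, 60} × {x19, x20} = {(59,x19), (59,x20), (60,x19), (60,x20)}
  {59, 60} × {x19, x21} = {(59,x19), (59,x21), (60,x19), (60,x21)}
  {59, 60} × {x20, x21} = {(59,x20), (59,x21), (60,x20), (60,x21)}
  {59, 60} × {x19, x20, x21} = {(59,x19), (59,x20), (59,x21), (60,x19), (60,x20), (60,x21)}
These 22 distinct sets form the basis B.
Close under arbitrary unions to get τ_{X×Y}; counting gives |τ_{X×Y}| = 64.


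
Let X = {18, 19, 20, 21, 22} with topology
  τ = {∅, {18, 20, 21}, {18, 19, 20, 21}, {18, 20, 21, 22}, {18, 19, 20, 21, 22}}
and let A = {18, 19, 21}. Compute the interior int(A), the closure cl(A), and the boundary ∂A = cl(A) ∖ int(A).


int(A) = ∅, cl(A) = {18, 19, 20, 21, 22}, ∂A = {18, 19, 20, 21, 22}.

Closed sets in (X, τ) are complements of opens:
  closed(X, τ) = {∅, {19}, {22}, {19, 22}, {18, 19, 20, 21, 22}}.
int(A) = ⋃ {U ∈ τ : U ⊆ A}. Opens contained in A: ∅.
Taking the union of these: int(A) = ∅.
cl(A) = ⋂ {C closed : A ⊆ C}. Closed sets containing A: {18, 19, 20, 21, 22}.
Intersecting these: cl(A) = {18, 19, 20, 21, 22}.
∂A = cl(A) ∖ int(A) = {18, 19, 20, 21, 22} ∖ ∅ = {18, 19, 20, 21, 22}.


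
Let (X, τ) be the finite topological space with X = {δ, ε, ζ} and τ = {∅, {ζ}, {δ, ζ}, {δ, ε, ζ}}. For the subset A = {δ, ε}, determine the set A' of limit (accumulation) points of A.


A' = {ε}

For each x ∈ X, list the open sets U ∈ τ with x ∈ U, then check whether U ∩ (A ∖ {x}) ≠ ∅ for every such U.
  x = δ: open {δ, ζ} ∋ x has {δ, ζ} ∩ (A ∖ {δ}) = ∅, so x is NOT a limit point.
  x = ε: opens ∋ x are {δ, ε, ζ}; each meets A ∖ {ε}, so x IS a limit point.
  x = ζ: open {ζ} ∋ x has {ζ} ∩ (A ∖ {ζ}) = ∅, so x is NOT a limit point.
Collecting: A' = {ε}.


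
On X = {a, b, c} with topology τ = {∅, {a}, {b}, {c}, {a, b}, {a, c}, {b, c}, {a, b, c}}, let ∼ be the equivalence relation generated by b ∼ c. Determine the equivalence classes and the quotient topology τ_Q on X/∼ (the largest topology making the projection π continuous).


X/∼ = {[a], [b=c]}; |τ_Q| = 4.

Equivalence classes: [a], [b=c].
Quotient map π: X → X/∼ sends a ↦ [a], b ↦ [b=c], c ↦ [b=c].
For each subset V ⊆ X/∼, compute π^{-1}(V) ⊆ X and check whether π^{-1}(V) ∈ τ. V is open in τ_Q iff π^{-1}(V) ∈ τ.
  V = {}: π^{-1}(V) = ∅ ∈ τ ✓.
  V = {[a]}: π^{-1}(V) = {a} ∈ τ ✓.
  V = {[b=c]}: π^{-1}(V) = {b, c} ∈ τ ✓.
  V = {[a], [b=c]}: π^{-1}(V) = {a, b, c} ∈ τ ✓.
Open sets in the quotient: τ_Q = {{}, {[a]}, {[b=c]}, {[a], [b=c]}} (4 elements).


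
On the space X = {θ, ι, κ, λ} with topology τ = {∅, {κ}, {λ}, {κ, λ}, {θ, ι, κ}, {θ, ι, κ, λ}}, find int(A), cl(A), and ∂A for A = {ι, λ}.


int(A) = {λ}, cl(A) = {θ, ι, λ}, ∂A = {θ, ι}.

Closed sets in (X, τ) are complements of opens:
  closed(X, τ) = {∅, {λ}, {θ, ι}, {θ, ι, κ}, {θ, ι, λ}, {θ, ι, κ, λ}}.
int(A) = ⋃ {U ∈ τ : U ⊆ A}. Opens contained in A: ∅, {λ}.
Taking the union of these: int(A) = {λ}.
cl(A) = ⋂ {C closed : A ⊆ C}. Closed sets containing A: {θ, ι, λ}, {θ, ι, κ, λ}.
Intersecting these: cl(A) = {θ, ι, λ}.
∂A = cl(A) ∖ int(A) = {θ, ι, λ} ∖ {λ} = {θ, ι}.


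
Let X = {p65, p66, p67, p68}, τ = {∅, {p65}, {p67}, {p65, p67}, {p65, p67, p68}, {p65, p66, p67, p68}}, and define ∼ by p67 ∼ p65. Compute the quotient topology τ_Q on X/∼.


X/∼ = {[p65=p67], [p66], [p68]}; |τ_Q| = 4.

Equivalence classes: [p65=p67], [p66], [p68].
Quotient map π: X → X/∼ sends p65 ↦ [p65=p67], p66 ↦ [p66], p67 ↦ [p65=p67], p68 ↦ [p68].
For each subset V ⊆ X/∼, compute π^{-1}(V) ⊆ X and check whether π^{-1}(V) ∈ τ. V is open in τ_Q iff π^{-1}(V) ∈ τ.
  V = {}: π^{-1}(V) = ∅ ∈ τ ✓.
  V = {[p65=p67]}: π^{-1}(V) = {p65, p67} ∈ τ ✓.
  V = {[p66]}: π^{-1}(V) = {p66} ∉ τ ✗.
  V = {[p65=p67], [p66]}: π^{-1}(V) = {p65, p66, p67} ∉ τ ✗.
  V = {[p68]}: π^{-1}(V) = {p68} ∉ τ ✗.
  V = {[p65=p67], [p68]}: π^{-1}(V) = {p65, p67, p68} ∈ τ ✓.
  V = {[p66], [p68]}: π^{-1}(V) = {p66, p68} ∉ τ ✗.
  V = {[p65=p67], [p66], [p68]}: π^{-1}(V) = {p65, p66, p67, p68} ∈ τ ✓.
Open sets in the quotient: τ_Q = {{}, {[p65=p67]}, {[p65=p67], [p68]}, {[p65=p67], [p66], [p68]}} (4 elements).


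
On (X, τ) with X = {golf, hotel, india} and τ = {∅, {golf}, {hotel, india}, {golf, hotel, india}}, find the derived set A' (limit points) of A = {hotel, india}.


A' = {hotel, india}

For each x ∈ X, list the open sets U ∈ τ with x ∈ U, then check whether U ∩ (A ∖ {x}) ≠ ∅ for every such U.
  x = golf: open {golf} ∋ x has {golf} ∩ (A ∖ {golf}) = ∅, so x is NOT a limit point.
  x = hotel: opens ∋ x are {hotel, india}, {golf, hotel, india}; each meets A ∖ {hotel}, so x IS a limit point.
  x = india: opens ∋ x are {hotel, india}, {golf, hotel, india}; each meets A ∖ {india}, so x IS a limit point.
Collecting: A' = {hotel, india}.


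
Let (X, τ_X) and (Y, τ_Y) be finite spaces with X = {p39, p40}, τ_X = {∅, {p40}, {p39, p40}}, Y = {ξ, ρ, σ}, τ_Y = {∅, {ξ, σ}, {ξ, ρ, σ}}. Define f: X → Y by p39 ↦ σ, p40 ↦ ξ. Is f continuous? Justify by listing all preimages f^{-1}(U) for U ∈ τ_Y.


f IS continuous.

Compute f^{-1}(U) for each U ∈ τ_Y:
  U = ∅: f^{-1}(U) = ∅ ∈ τ_X ✓.
  U = {ξ, σ}: f^{-1}(U) = {p39, p40} ∈ τ_X ✓.
  U = {ξ, ρ, σ}: f^{-1}(U) = {p39, p40} ∈ τ_X ✓.
Every preimage lies in τ_X, so f IS continuous.


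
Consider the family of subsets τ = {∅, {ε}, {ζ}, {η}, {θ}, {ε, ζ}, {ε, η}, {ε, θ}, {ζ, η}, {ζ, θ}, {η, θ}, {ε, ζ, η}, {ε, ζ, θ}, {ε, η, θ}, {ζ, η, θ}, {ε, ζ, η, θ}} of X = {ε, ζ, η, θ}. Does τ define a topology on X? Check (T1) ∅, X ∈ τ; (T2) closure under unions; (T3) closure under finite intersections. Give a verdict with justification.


τ IS a topology on X.

Axiom (T1): ∅ ∈ τ? Yes; X ∈ τ? Yes.
Axiom (T2/T3): check pairwise unions and intersections of members of τ.
All pairwise intersections and unions checked — each lies in τ. Therefore τ satisfies (T1), (T2), (T3): it IS a topology on X.


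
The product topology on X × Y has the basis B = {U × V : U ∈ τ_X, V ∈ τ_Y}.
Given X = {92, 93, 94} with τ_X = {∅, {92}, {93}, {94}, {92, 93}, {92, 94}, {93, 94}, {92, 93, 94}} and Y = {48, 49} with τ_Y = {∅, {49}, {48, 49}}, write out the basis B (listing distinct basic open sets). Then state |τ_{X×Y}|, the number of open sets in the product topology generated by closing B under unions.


Basis B = {∅ × ∅, {92} × {49}, {93} × {49}, {94} × {49}, {92} × {48, 49}, {92, 93} × {49}, {92, 94} × {49}, {93} × {48, 49}, {93, 94} × {49}, {94} × {48, 49}, {92, 93, 94} × {49}, {92, 93} × {48, 49}, {92, 94} × {48, 49}, {93, 94} × {48, 49}, {92, 93, 94} × {48, 49}}; |τ_{X×Y}| = 27.

Enumerate products U × V with U ∈ τ_X, V ∈ τ_Y (deduplicated):
  ∅ × ∅ = {} (∅)
  {92} × {49} = {(92,49)}
  {93} × {49} = {(93,49)}
  {94} × {49} = {(94,49)}
  {92} × {48, 49} = {(92,48), (92,49)}
  {92, 93} × {49} = {(92,49), (93,49)}
  {92, 94} × {49} = {(92,49), (94,49)}
  {93} × {48, 49} = {(93,48), (93,49)}
  {93, 94} × {49} = {(93,49), (94,49)}
  {94} × {48, 49} = {(94,48), (94,49)}
  {92, 93, 94} × {49} = {(92,49), (93,49), (94,49)}
  {92, 93} × {48, 49} = {(92,48), (92,49), (93,48), (93,49)}
  {92, 94} × {48, 49} = {(92,48), (92,49), (94,48), (94,49)}
  {93, 94} × {48, 49} = {(93,48), (93,49), (94,48), (94,49)}
  {92, 93, 94} × {48, 49} = {(92,48), (92,49), (93,48), (93,49), (94,48), (94,49)}
These 15 distinct sets form the basis B.
Close under arbitrary unions to get τ_{X×Y}; counting gives |τ_{X×Y}| = 27.


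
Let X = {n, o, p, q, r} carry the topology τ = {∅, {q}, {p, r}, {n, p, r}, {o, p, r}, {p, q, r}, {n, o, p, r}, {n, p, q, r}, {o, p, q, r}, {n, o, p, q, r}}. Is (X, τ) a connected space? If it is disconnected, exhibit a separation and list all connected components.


(X, τ) is disconnected; components = [{q}, {n, o, p, r}].

Find clopen sets (U ∈ τ with X ∖ U ∈ τ):
  U = ∅, X ∖ U = {n, o, p, q, r} — both open, so U is clopen.
  U = {q}, X ∖ U = {n, o, p, r} — both open, so U is clopen.
  U = {n, o, p, r}, X ∖ U = {q} — both open, so U is clopen.
  U = {n, o, p, q, r}, X ∖ U = ∅ — both open, so U is clopen.
Nontrivial clopen(s) exist: e.g. {q}. So (X, τ) is disconnected.
Compute connected components by grouping points that agree on all clopens:
  component: {q}
  component: {n, o, p, r}


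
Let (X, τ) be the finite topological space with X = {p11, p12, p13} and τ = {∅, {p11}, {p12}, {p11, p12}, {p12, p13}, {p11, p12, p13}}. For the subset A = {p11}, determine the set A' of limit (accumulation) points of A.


A' = ∅

For each x ∈ X, list the open sets U ∈ τ with x ∈ U, then check whether U ∩ (A ∖ {x}) ≠ ∅ for every such U.
  x = p11: open {p11} ∋ x has {p11} ∩ (A ∖ {p11}) = ∅, so x is NOT a limit point.
  x = p12: open {p12} ∋ x has {p12} ∩ (A ∖ {p12}) = ∅, so x is NOT a limit point.
  x = p13: open {p12, p13} ∋ x has {p12, p13} ∩ (A ∖ {p13}) = ∅, so x is NOT a limit point.
Collecting: A' = ∅.


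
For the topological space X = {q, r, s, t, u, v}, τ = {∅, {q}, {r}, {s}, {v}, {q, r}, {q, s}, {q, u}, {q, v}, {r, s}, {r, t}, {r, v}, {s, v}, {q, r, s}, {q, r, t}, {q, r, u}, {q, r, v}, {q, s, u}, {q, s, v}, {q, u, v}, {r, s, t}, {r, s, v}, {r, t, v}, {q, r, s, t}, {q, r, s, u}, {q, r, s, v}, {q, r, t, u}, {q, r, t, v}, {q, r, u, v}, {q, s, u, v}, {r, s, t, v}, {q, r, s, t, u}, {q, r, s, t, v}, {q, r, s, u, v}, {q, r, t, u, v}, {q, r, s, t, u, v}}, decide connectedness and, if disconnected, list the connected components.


(X, τ) is disconnected; components = [{s}, {v}, {q, u}, {r, t}].

Find clopen sets (U ∈ τ with X ∖ U ∈ τ):
  U = ∅, X ∖ U = {q, r, s, t, u, v} — both open, so U is clopen.
  U = {s}, X ∖ U = {q, r, t, u, v} — both open, so U is clopen.
  U = {v}, X ∖ U = {q, r, s, t, u} — both open, so U is clopen.
  U = {q, u}, X ∖ U = {r, s, t, v} — both open, so U is clopen.
  U = {r, t}, X ∖ U = {q, s, u, v} — both open, so U is clopen.
  U = {s, v}, X ∖ U = {q, r, t, u} — both open, so U is clopen.
  U = {q, s, u}, X ∖ U = {r, t, v} — both open, so U is clopen.
  U = {q, u, v}, X ∖ U = {r, s, t} — both open, so U is clopen.
  U = {r, s, t}, X ∖ U = {q, u, v} — both open, so U is clopen.
  U = {r, t, v}, X ∖ U = {q, s, u} — both open, so U is clopen.
  U = {q, r, t, u}, X ∖ U = {s, v} — both open, so U is clopen.
  U = {q, s, u, v}, X ∖ U = {r, t} — both open, so U is clopen.
  U = {r, s, t, v}, X ∖ U = {q, u} — both open, so U is clopen.
  U = {q, r, s, t, u}, X ∖ U = {v} — both open, so U is clopen.
  U = {q, r, t, u, v}, X ∖ U = {s} — both open, so U is clopen.
  U = {q, r, s, t, u, v}, X ∖ U = ∅ — both open, so U is clopen.
Nontrivial clopen(s) exist: e.g. {q, s, u, v}. So (X, τ) is disconnected.
Compute connected components by grouping points that agree on all clopens:
  component: {s}
  component: {v}
  component: {q, u}
  component: {r, t}


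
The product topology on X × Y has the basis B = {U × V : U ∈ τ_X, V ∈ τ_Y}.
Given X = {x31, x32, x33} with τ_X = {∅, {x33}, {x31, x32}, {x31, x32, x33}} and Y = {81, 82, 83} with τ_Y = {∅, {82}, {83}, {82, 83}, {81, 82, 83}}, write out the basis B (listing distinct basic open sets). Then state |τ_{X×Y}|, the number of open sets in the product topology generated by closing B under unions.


Basis B = {∅ × ∅, {x33} × {82}, {x33} × {83}, {x31, x32} × {82}, {x31, x32} × {83}, {x33} × {82, 83}, {x31, x32, x33} × {82}, {x31, x32, x33} × {83}, {x33} × {81, 82, 83}, {x31, x32} × {82, 83}, {x31, x32} × {81, 82, 83}, {x31, x32, x33} × {82, 83}, {x31, x32, x33} × {81, 82, 83}}; |τ_{X×Y}| = 25.

Enumerate products U × V with U ∈ τ_X, V ∈ τ_Y (deduplicated):
  ∅ × ∅ = {} (∅)
  {x33} × {82} = {(x33,82)}
  {x33} × {83} = {(x33,83)}
  {x31, x32} × {82} = {(x31,82), (x32,82)}
  {x31, x32} × {83} = {(x31,83), (x32,83)}
  {x33} × {82, 83} = {(x33,82), (x33,83)}
  {x31, x32, x33} × {82} = {(x31,82), (x32,82), (x33,82)}
  {x31, x32, x33} × {83} = {(x31,83), (x32,83), (x33,83)}
  {x33} × {81, 82, 83} = {(x33,81), (x33,82), (x33,83)}
  {x31, x32} × {82, 83} = {(x31,82), (x31,83), (x32,82), (x32,83)}
  {x31, x32} × {81, 82, 83} = {(x31,81), (x31,82), (x31,83), (x32,81), (x32,82), (x32,83)}
  {x31, x32, x33} × {82, 83} = {(x31,82), (x31,83), (x32,82), (x32,83), (x33,82), (x33,83)}
  {x31, x32, x33} × {81, 82, 83} = {(x31,81), (x31,82), (x31,83), (x32,81), (x32,82), (x32,83), (x33,81), (x33,82), (x33,83)}
These 13 distinct sets form the basis B.
Close under arbitrary unions to get τ_{X×Y}; counting gives |τ_{X×Y}| = 25.


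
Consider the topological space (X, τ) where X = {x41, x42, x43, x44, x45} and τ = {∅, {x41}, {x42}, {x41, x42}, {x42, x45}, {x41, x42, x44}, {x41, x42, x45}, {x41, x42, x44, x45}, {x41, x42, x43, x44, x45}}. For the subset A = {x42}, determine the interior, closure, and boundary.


int(A) = {x42}, cl(A) = {x42, x43, x44, x45}, ∂A = {x43, x44, x45}.

Closed sets in (X, τ) are complements of opens:
  closed(X, τ) = {∅, {x43}, {x43, x44}, {x43, x45}, {x41, x43, x44}, {x43, x44, x45}, {x41, x43, x44, x45}, {x42, x43, x44, x45}, {x41, x42, x43, x44, x45}}.
int(A) = ⋃ {U ∈ τ : U ⊆ A}. Opens contained in A: ∅, {x42}.
Taking the union of these: int(A) = {x42}.
cl(A) = ⋂ {C closed : A ⊆ C}. Closed sets containing A: {x42, x43, x44, x45}, {x41, x42, x43, x44, x45}.
Intersecting these: cl(A) = {x42, x43, x44, x45}.
∂A = cl(A) ∖ int(A) = {x42, x43, x44, x45} ∖ {x42} = {x43, x44, x45}.


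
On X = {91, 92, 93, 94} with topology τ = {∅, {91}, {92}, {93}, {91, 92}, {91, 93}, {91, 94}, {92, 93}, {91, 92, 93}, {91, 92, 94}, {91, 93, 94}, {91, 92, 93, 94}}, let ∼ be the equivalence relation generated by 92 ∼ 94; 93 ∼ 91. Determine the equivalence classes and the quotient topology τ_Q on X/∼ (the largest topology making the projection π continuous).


X/∼ = {[91=93], [92=94]}; |τ_Q| = 3.

Equivalence classes: [91=93], [92=94].
Quotient map π: X → X/∼ sends 91 ↦ [91=93], 92 ↦ [92=94], 93 ↦ [91=93], 94 ↦ [92=94].
For each subset V ⊆ X/∼, compute π^{-1}(V) ⊆ X and check whether π^{-1}(V) ∈ τ. V is open in τ_Q iff π^{-1}(V) ∈ τ.
  V = {}: π^{-1}(V) = ∅ ∈ τ ✓.
  V = {[91=93]}: π^{-1}(V) = {91, 93} ∈ τ ✓.
  V = {[92=94]}: π^{-1}(V) = {92, 94} ∉ τ ✗.
  V = {[91=93], [92=94]}: π^{-1}(V) = {91, 92, 93, 94} ∈ τ ✓.
Open sets in the quotient: τ_Q = {{}, {[91=93]}, {[91=93], [92=94]}} (3 elements).


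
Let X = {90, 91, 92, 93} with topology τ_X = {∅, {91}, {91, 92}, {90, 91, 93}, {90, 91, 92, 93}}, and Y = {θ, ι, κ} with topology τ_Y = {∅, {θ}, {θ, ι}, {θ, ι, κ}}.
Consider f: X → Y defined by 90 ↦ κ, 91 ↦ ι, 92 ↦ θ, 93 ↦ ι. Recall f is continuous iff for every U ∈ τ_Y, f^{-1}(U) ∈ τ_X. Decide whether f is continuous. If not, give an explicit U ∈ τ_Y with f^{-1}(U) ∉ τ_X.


f is NOT continuous.

Compute f^{-1}(U) for each U ∈ τ_Y:
  U = ∅: f^{-1}(U) = ∅ ∈ τ_X ✓.
  U = {θ}: f^{-1}(U) = {92} ∉ τ_X ✗.
  U = {θ, ι}: f^{-1}(U) = {91, 92, 93} ∉ τ_X ✗.
  U = {θ, ι, κ}: f^{-1}(U) = {90, 91, 92, 93} ∈ τ_X ✓.
Found U = {θ} with f^{-1}(U) = {92} not in τ_X. Therefore f is NOT continuous.
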